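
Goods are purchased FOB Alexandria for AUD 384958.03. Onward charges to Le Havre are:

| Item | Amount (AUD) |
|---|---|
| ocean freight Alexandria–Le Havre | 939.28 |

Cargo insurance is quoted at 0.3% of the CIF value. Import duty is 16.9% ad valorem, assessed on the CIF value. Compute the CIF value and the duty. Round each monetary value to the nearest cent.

CIF value: AUD 387058.49; import duty: AUD 65412.88

Let C be the CIF value. C = FOB price + freight + 0.3% × C
C − 0.3% × C = 384958.03 + 939.28
0.997 × C = 385897.31
C = 385897.31 / 0.997 = 387058.49
Insurance premium = 0.3% × 387058.49 = 1161.18
Import duty = 387058.49 × 16.9% = 65412.88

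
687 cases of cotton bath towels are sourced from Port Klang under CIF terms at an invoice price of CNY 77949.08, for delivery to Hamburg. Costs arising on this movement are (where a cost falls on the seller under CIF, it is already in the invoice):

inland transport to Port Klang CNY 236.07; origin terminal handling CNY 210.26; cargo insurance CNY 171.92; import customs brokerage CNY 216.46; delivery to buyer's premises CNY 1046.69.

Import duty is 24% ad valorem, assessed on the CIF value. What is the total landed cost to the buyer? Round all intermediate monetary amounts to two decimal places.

CIF: the seller pays costs through ocean freight and marine insurance to the destination port.
Already in the invoice (seller's account under CIF): inland to port, origin terminal, insurance — exclude.
The CIF price already equals the CIF value: 77949.08
Import duty = 77949.08 × 24% = 18707.78
Buyer bears: brokerage 216.46 + delivery 1046.69 + duty 18707.78 = 19970.93
Landed cost = invoice 77949.08 + 19970.93 = 97920.01

Total landed cost: CNY 97920.01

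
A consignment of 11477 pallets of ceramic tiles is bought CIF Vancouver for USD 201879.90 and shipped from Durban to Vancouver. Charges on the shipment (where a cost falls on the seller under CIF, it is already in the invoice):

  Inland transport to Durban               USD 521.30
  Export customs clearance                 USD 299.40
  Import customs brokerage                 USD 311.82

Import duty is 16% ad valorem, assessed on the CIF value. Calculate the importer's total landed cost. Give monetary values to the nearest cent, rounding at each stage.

Total landed cost: USD 234492.50

CIF: the seller pays costs through ocean freight and marine insurance to the destination port.
Already in the invoice (seller's account under CIF): inland to port, export clearance — exclude.
The CIF price already equals the CIF value: 201879.90
Import duty = 201879.90 × 16% = 32300.78
Buyer bears: brokerage 311.82 + duty 32300.78 = 32612.60
Landed cost = invoice 201879.90 + 32612.60 = 234492.50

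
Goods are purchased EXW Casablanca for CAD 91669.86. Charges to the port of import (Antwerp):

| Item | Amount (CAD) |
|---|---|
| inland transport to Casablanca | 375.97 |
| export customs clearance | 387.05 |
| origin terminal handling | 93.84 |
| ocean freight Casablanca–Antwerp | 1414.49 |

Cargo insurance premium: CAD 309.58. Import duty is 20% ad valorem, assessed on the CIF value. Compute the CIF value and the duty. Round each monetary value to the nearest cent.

CIF = EXW price + pre-shipment costs + freight + insurance
CIF = 91669.86 + 375.97 + 387.05 + 93.84 + 1414.49 + 309.58 = 94250.79
Import duty = 94250.79 × 20% = 18850.16

CIF value: CAD 94250.79; import duty: CAD 18850.16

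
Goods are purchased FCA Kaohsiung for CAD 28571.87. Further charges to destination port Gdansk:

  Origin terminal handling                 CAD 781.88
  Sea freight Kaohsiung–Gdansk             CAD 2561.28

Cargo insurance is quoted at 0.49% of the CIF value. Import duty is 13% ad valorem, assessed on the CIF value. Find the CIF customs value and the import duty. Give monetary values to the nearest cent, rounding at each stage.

Let C be the CIF value. C = FCA price + pre-shipment costs + freight + 0.49% × C
C − 0.49% × C = 28571.87 + 781.88 + 2561.28
0.9951 × C = 31915.03
C = 31915.03 / 0.9951 = 32072.18
Insurance premium = 0.49% × 32072.18 = 157.15
Import duty = 32072.18 × 13% = 4169.38

CIF value: CAD 32072.18; import duty: CAD 4169.38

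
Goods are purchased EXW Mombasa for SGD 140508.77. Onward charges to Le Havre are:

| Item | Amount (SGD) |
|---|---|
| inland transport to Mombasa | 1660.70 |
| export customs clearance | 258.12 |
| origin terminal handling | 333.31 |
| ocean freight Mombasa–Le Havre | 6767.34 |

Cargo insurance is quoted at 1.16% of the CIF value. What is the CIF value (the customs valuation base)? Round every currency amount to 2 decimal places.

Let C be the CIF value. C = EXW price + pre-shipment costs + freight + 1.16% × C
C − 1.16% × C = 140508.77 + 1660.70 + 258.12 + 333.31 + 6767.34
0.9884 × C = 149528.24
C = 149528.24 / 0.9884 = 151283.12
Insurance premium = 1.16% × 151283.12 = 1754.88

CIF value: SGD 151283.12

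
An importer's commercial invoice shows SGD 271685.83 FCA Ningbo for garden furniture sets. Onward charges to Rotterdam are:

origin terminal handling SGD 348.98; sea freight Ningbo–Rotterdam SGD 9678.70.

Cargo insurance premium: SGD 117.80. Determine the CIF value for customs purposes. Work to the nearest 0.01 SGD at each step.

CIF = FCA price + pre-shipment costs + freight + insurance
CIF = 271685.83 + 348.98 + 9678.70 + 117.80 = 281831.31

CIF value: SGD 281831.31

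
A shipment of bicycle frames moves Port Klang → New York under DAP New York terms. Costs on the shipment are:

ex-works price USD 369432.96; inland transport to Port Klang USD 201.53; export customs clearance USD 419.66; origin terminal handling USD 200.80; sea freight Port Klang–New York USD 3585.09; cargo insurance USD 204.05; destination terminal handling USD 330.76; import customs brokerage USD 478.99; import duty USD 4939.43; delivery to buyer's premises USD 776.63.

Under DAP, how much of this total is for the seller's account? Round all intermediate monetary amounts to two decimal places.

Seller's account: USD 375151.48

DAP: the seller bears all costs to the named destination except import duty and clearance.
Seller's account: goods 369432.96 + inland to port 201.53 + export clearance 419.66 + origin terminal 200.80 + freight 3585.09 + insurance 204.05 + destination terminal 330.76 + delivery 776.63 = 375151.48
Buyer's account: brokerage 478.99 + duty 4939.43 = 5418.42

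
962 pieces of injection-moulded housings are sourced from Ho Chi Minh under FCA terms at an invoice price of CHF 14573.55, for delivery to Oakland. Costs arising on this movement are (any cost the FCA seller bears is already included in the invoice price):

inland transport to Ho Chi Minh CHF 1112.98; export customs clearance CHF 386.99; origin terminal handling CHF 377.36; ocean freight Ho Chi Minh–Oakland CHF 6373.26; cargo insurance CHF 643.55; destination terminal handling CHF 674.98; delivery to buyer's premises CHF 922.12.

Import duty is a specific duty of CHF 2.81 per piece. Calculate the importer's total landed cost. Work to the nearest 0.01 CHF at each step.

FCA: the seller delivers export-cleared goods to the carrier; the buyer bears costs from that point.
Already in the invoice (seller's account under FCA): inland to port, export clearance — exclude.
CIF value = FCA price + origin terminal + freight + insurance = 14573.55 + 377.36 + 6373.26 + 643.55 = 21967.72
Import duty = 962 × 2.81 = 2703.22
Buyer bears: origin terminal 377.36 + freight 6373.26 + insurance 643.55 + destination terminal 674.98 + delivery 922.12 + duty 2703.22 = 11694.49
Landed cost = invoice 14573.55 + 11694.49 = 26268.04

Total landed cost: CHF 26268.04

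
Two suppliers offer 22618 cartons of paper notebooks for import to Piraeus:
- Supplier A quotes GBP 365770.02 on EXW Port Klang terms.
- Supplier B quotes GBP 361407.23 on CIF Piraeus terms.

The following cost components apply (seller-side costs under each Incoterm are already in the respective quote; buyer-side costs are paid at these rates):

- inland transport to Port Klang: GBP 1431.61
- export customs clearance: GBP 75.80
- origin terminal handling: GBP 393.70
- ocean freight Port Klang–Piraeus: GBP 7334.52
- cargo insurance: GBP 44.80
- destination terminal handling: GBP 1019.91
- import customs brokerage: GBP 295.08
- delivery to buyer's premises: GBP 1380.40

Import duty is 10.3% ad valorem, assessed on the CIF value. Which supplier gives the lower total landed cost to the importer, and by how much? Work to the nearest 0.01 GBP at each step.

Supplier A (EXW):
CIF value = EXW price + inland to port + export clearance + origin terminal + freight + insurance = 365770.02 + 1431.61 + 75.80 + 393.70 + 7334.52 + 44.80 = 375050.45
Import duty = 375050.45 × 10.3% = 38630.20
Buyer bears (A): 1431.61 + 75.80 + 393.70 + 7334.52 + 44.80 + 1019.91 + 295.08 + 1380.40 = 11975.82
Landed cost (A) = invoice 365770.02 + 11975.82 + duty 38630.20 = 416376.04
Supplier B (CIF):
The CIF price already equals the CIF value: 361407.23
Import duty = 361407.23 × 10.3% = 37224.94
Buyer bears (B): 1019.91 + 295.08 + 1380.40 = 2695.39
Landed cost (B) = invoice 361407.23 + 2695.39 + duty 37224.94 = 401327.56
Difference = |416376.04 − 401327.56| = 15048.48

Supplier B is cheaper by GBP 15048.48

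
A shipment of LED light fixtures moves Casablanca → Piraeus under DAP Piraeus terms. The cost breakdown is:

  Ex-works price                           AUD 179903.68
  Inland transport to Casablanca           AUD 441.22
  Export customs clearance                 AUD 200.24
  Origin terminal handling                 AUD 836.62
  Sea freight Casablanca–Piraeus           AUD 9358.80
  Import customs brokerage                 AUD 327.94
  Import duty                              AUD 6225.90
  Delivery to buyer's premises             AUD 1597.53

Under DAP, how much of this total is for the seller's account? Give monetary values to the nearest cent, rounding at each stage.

Seller's account: AUD 192338.09

DAP: the seller bears all costs to the named destination except import duty and clearance.
Seller's account: goods 179903.68 + inland to port 441.22 + export clearance 200.24 + origin terminal 836.62 + freight 9358.80 + delivery 1597.53 = 192338.09
Buyer's account: brokerage 327.94 + duty 6225.90 = 6553.84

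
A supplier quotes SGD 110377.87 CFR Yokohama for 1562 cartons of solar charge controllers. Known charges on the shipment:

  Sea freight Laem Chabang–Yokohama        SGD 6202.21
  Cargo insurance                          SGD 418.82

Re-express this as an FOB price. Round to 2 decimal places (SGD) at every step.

Not relevant to the conversion: insurance — on the buyer under both terms; not part of either seller's price.
From CFR to FOB, the seller no longer bears: freight.
FOB price = 110377.87 − 6202.21 = 104175.66

FOB price: SGD 104175.66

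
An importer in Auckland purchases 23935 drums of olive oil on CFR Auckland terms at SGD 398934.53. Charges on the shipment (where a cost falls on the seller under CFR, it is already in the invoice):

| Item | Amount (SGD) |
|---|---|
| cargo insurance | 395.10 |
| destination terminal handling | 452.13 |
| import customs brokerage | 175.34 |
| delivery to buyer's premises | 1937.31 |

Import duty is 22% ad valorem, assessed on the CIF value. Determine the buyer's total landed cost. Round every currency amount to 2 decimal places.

Total landed cost: SGD 489746.93

CFR: the seller pays costs through ocean freight to the destination port, but not insurance.
CIF value = CFR price + insurance = 398934.53 + 395.10 = 399329.63
Import duty = 399329.63 × 22% = 87852.52
Buyer bears: insurance 395.10 + destination terminal 452.13 + brokerage 175.34 + delivery 1937.31 + duty 87852.52 = 90812.40
Landed cost = invoice 398934.53 + 90812.40 = 489746.93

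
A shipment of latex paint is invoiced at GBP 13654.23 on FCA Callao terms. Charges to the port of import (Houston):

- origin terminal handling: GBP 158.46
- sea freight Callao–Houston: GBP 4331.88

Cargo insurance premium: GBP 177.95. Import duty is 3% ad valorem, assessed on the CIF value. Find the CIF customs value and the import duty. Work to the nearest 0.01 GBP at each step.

CIF = FCA price + pre-shipment costs + freight + insurance
CIF = 13654.23 + 158.46 + 4331.88 + 177.95 = 18322.52
Import duty = 18322.52 × 3% = 549.68

CIF value: GBP 18322.52; import duty: GBP 549.68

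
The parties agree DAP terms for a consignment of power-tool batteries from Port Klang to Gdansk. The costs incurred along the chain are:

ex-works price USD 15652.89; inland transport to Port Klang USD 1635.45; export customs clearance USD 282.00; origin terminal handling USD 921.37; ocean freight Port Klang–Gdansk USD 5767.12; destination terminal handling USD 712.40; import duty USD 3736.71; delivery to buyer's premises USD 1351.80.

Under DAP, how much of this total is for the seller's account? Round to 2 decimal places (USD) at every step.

Seller's account: USD 26323.03

DAP: the seller bears all costs to the named destination except import duty and clearance.
Seller's account: goods 15652.89 + inland to port 1635.45 + export clearance 282.00 + origin terminal 921.37 + freight 5767.12 + destination terminal 712.40 + delivery 1351.80 = 26323.03
Buyer's account: duty 3736.71 = 3736.71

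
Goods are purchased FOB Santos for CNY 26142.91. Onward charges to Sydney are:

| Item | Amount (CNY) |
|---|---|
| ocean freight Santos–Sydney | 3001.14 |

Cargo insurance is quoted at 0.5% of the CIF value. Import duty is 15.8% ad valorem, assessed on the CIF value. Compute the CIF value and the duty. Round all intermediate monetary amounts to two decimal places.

CIF value: CNY 29290.50; import duty: CNY 4627.90

Let C be the CIF value. C = FOB price + freight + 0.5% × C
C − 0.5% × C = 26142.91 + 3001.14
0.995 × C = 29144.05
C = 29144.05 / 0.995 = 29290.50
Insurance premium = 0.5% × 29290.50 = 146.45
Import duty = 29290.50 × 15.8% = 4627.90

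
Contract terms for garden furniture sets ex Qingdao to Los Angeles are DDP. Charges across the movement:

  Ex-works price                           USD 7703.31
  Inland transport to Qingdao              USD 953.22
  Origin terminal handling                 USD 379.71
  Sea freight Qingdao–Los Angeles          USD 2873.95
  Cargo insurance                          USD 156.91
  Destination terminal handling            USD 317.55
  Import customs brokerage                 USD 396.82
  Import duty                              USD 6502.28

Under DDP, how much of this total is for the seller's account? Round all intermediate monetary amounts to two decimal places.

DDP: the seller bears all costs including import duty.
Seller's account: goods 7703.31 + inland to port 953.22 + origin terminal 379.71 + freight 2873.95 + insurance 156.91 + destination terminal 317.55 + brokerage 396.82 + duty 6502.28 = 19283.75
Buyer's account: 0.00

Seller's account: USD 19283.75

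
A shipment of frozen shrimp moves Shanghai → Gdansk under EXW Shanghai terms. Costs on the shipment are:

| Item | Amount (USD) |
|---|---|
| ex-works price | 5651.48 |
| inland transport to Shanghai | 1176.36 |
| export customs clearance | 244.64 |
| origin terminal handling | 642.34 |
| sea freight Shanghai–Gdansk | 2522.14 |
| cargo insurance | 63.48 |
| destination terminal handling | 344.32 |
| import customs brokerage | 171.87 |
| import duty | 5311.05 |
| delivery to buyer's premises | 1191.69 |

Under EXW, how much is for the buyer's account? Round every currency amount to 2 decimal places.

EXW: the seller makes goods available at their premises; the buyer bears all onward costs.
Seller's account: goods 5651.48 = 5651.48
Buyer's account: inland to port 1176.36 + export clearance 244.64 + origin terminal 642.34 + freight 2522.14 + insurance 63.48 + destination terminal 344.32 + brokerage 171.87 + duty 5311.05 + delivery 1191.69 = 11667.89

Buyer's account: USD 11667.89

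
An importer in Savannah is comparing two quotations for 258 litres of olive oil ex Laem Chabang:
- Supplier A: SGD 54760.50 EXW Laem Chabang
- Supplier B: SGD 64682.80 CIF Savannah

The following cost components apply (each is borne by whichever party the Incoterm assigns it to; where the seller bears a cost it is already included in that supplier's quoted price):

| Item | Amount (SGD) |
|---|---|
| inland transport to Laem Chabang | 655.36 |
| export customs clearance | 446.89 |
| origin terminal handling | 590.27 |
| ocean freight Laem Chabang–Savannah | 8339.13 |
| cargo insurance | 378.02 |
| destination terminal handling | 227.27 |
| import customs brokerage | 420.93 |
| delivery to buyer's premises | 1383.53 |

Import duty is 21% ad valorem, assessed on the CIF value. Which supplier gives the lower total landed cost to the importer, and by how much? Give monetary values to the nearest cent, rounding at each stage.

Supplier B is cheaper by SGD 589.72

Supplier A (EXW):
CIF value = EXW price + inland to port + export clearance + origin terminal + freight + insurance = 54760.50 + 655.36 + 446.89 + 590.27 + 8339.13 + 378.02 = 65170.17
Import duty = 65170.17 × 21% = 13685.74
Buyer bears (A): 655.36 + 446.89 + 590.27 + 8339.13 + 378.02 + 227.27 + 420.93 + 1383.53 = 12441.40
Landed cost (A) = invoice 54760.50 + 12441.40 + duty 13685.74 = 80887.64
Supplier B (CIF):
The CIF price already equals the CIF value: 64682.80
Import duty = 64682.80 × 21% = 13583.39
Buyer bears (B): 227.27 + 420.93 + 1383.53 = 2031.73
Landed cost (B) = invoice 64682.80 + 2031.73 + duty 13583.39 = 80297.92
Difference = |80887.64 − 80297.92| = 589.72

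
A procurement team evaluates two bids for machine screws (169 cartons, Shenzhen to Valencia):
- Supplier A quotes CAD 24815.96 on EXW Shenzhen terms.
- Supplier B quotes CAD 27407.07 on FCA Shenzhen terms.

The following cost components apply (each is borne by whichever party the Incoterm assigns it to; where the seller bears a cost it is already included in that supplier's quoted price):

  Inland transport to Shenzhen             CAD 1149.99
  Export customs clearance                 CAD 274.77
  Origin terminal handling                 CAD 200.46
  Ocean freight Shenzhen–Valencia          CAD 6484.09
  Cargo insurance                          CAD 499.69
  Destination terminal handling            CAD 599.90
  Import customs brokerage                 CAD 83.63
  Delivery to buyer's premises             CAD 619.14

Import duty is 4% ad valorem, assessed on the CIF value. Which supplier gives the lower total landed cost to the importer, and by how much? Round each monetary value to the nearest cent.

Supplier A is cheaper by CAD 1213.00

Supplier A (EXW):
CIF value = EXW price + inland to port + export clearance + origin terminal + freight + insurance = 24815.96 + 1149.99 + 274.77 + 200.46 + 6484.09 + 499.69 = 33424.96
Import duty = 33424.96 × 4% = 1337.00
Buyer bears (A): 1149.99 + 274.77 + 200.46 + 6484.09 + 499.69 + 599.90 + 83.63 + 619.14 = 9911.67
Landed cost (A) = invoice 24815.96 + 9911.67 + duty 1337.00 = 36064.63
Supplier B (FCA):
CIF value = FCA price + origin terminal + freight + insurance = 27407.07 + 200.46 + 6484.09 + 499.69 = 34591.31
Import duty = 34591.31 × 4% = 1383.65
Buyer bears (B): 200.46 + 6484.09 + 499.69 + 599.90 + 83.63 + 619.14 = 8486.91
Landed cost (B) = invoice 27407.07 + 8486.91 + duty 1383.65 = 37277.63
Difference = |36064.63 − 37277.63| = 1213.00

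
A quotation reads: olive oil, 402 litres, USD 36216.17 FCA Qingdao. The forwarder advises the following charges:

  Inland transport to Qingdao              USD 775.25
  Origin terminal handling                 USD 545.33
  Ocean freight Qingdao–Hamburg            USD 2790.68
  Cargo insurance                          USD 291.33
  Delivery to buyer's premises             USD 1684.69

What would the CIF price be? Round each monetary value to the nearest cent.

CIF price: USD 39843.51

Not relevant to the conversion: inland to port — on the seller under both FCA and CIF; already in the FCA price and stays in the CIF price. delivery — on the buyer under both terms; not part of either seller's price.
From FCA to CIF, the seller additionally bears: origin terminal, freight, insurance.
CIF price = 36216.17 + 545.33 + 2790.68 + 291.33 = 39843.51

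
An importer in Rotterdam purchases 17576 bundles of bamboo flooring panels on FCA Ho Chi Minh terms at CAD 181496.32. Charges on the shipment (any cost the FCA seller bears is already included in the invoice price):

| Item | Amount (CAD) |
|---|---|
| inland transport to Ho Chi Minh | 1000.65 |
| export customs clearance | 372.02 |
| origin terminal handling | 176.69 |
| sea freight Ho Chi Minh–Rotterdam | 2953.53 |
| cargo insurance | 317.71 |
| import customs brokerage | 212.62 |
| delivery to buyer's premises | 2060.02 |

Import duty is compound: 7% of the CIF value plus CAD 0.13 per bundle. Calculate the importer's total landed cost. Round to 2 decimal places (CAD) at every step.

FCA: the seller delivers export-cleared goods to the carrier; the buyer bears costs from that point.
Already in the invoice (seller's account under FCA): inland to port, export clearance — exclude.
CIF value = FCA price + origin terminal + freight + insurance = 181496.32 + 176.69 + 2953.53 + 317.71 = 184944.25
Ad valorem component: 184944.25 × 7% = 12946.10
Specific component: 17576 × 0.13 = 2284.88
Import duty = 12946.10 + 2284.88 = 15230.98
Buyer bears: origin terminal 176.69 + freight 2953.53 + insurance 317.71 + brokerage 212.62 + delivery 2060.02 + duty 15230.98 = 20951.55
Landed cost = invoice 181496.32 + 20951.55 = 202447.87

Total landed cost: CAD 202447.87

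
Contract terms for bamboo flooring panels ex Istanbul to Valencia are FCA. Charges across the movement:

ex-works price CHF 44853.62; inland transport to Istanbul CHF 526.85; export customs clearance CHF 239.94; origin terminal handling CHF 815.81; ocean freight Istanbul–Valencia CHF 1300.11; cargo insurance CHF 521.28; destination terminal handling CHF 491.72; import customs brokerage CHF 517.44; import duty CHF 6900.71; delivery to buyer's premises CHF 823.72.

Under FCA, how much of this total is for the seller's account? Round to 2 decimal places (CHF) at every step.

Seller's account: CHF 45620.41

FCA: the seller delivers export-cleared goods to the carrier; the buyer bears costs from that point.
Seller's account: goods 44853.62 + inland to port 526.85 + export clearance 239.94 = 45620.41
Buyer's account: origin terminal 815.81 + freight 1300.11 + insurance 521.28 + destination terminal 491.72 + brokerage 517.44 + duty 6900.71 + delivery 823.72 = 11370.79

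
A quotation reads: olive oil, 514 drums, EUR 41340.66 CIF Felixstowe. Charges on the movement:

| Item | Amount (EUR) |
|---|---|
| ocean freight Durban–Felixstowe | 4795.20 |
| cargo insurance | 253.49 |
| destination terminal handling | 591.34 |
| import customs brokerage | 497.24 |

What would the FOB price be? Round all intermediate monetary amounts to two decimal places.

FOB price: EUR 36291.97

Not relevant to the conversion: brokerage, destination terminal — on the buyer under both terms; not part of either seller's price.
From CIF to FOB, the seller no longer bears: freight, insurance.
FOB price = 41340.66 − 4795.20 − 253.49 = 36291.97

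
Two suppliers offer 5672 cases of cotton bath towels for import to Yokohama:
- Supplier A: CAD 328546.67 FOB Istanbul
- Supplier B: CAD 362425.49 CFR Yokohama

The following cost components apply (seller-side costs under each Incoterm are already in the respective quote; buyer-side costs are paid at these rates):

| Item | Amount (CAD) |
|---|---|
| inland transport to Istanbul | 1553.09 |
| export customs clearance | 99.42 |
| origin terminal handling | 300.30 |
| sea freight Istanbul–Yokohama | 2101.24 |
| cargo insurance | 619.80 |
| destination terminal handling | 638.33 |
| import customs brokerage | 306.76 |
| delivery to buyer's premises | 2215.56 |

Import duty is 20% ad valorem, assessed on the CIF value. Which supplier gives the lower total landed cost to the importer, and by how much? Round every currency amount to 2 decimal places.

Supplier A is cheaper by CAD 38133.10

Supplier A (FOB):
CIF value = FOB price + freight + insurance = 328546.67 + 2101.24 + 619.80 = 331267.71
Import duty = 331267.71 × 20% = 66253.54
Buyer bears (A): 2101.24 + 619.80 + 638.33 + 306.76 + 2215.56 = 5881.69
Landed cost (A) = invoice 328546.67 + 5881.69 + duty 66253.54 = 400681.90
Supplier B (CFR):
CIF value = CFR price + insurance = 362425.49 + 619.80 = 363045.29
Import duty = 363045.29 × 20% = 72609.06
Buyer bears (B): 619.80 + 638.33 + 306.76 + 2215.56 = 3780.45
Landed cost (B) = invoice 362425.49 + 3780.45 + duty 72609.06 = 438815.00
Difference = |400681.90 − 438815.00| = 38133.10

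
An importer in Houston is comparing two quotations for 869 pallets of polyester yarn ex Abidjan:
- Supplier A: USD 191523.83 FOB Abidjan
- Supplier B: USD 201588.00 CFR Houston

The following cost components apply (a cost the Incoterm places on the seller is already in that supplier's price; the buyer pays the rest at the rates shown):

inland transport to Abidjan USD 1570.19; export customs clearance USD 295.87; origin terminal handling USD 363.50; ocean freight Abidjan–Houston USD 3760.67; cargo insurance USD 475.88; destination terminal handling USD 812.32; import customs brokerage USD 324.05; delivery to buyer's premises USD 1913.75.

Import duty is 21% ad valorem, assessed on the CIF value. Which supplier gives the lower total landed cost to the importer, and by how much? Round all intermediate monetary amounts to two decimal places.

Supplier A is cheaper by USD 7627.23

Supplier A (FOB):
CIF value = FOB price + freight + insurance = 191523.83 + 3760.67 + 475.88 = 195760.38
Import duty = 195760.38 × 21% = 41109.68
Buyer bears (A): 3760.67 + 475.88 + 812.32 + 324.05 + 1913.75 = 7286.67
Landed cost (A) = invoice 191523.83 + 7286.67 + duty 41109.68 = 239920.18
Supplier B (CFR):
CIF value = CFR price + insurance = 201588.00 + 475.88 = 202063.88
Import duty = 202063.88 × 21% = 42433.41
Buyer bears (B): 475.88 + 812.32 + 324.05 + 1913.75 = 3526.00
Landed cost (B) = invoice 201588.00 + 3526.00 + duty 42433.41 = 247547.41
Difference = |239920.18 − 247547.41| = 7627.23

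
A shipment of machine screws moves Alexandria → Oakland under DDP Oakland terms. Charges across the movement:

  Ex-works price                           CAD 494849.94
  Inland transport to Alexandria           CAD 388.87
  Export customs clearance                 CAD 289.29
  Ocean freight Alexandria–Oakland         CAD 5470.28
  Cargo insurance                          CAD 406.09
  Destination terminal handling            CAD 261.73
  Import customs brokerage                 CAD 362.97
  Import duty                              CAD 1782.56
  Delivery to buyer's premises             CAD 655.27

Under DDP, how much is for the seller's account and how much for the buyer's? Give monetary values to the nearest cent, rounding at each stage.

Seller: CAD 504467.00; buyer: CAD 0.00

DDP: the seller bears all costs including import duty.
Seller's account: goods 494849.94 + inland to port 388.87 + export clearance 289.29 + freight 5470.28 + insurance 406.09 + destination terminal 261.73 + brokerage 362.97 + duty 1782.56 + delivery 655.27 = 504467.00
Buyer's account: 0.00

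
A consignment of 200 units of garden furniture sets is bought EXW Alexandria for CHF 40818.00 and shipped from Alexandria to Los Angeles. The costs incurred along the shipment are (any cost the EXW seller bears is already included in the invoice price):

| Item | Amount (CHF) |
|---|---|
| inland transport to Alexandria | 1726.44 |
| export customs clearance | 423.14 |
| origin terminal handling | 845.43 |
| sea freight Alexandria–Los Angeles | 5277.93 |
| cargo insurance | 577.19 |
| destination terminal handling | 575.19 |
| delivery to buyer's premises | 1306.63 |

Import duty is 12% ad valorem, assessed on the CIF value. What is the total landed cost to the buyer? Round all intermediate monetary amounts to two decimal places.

Total landed cost: CHF 57510.13

EXW: the seller makes goods available at their premises; the buyer bears all onward costs.
CIF value = EXW price + inland to port + export clearance + origin terminal + freight + insurance = 40818.00 + 1726.44 + 423.14 + 845.43 + 5277.93 + 577.19 = 49668.13
Import duty = 49668.13 × 12% = 5960.18
Buyer bears: inland to port 1726.44 + export clearance 423.14 + origin terminal 845.43 + freight 5277.93 + insurance 577.19 + destination terminal 575.19 + delivery 1306.63 + duty 5960.18 = 16692.13
Landed cost = invoice 40818.00 + 16692.13 = 57510.13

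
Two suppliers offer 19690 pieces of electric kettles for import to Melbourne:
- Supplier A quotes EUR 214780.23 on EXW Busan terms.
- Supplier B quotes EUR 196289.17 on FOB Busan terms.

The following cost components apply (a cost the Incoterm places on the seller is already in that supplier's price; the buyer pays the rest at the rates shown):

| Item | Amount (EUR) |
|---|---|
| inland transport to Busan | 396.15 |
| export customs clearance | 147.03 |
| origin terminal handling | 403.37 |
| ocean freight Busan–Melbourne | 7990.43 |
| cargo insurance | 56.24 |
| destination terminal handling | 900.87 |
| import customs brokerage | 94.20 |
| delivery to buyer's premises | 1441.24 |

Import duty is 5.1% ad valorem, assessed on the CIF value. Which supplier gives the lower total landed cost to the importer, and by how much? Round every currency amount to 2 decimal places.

Supplier A (EXW):
CIF value = EXW price + inland to port + export clearance + origin terminal + freight + insurance = 214780.23 + 396.15 + 147.03 + 403.37 + 7990.43 + 56.24 = 223773.45
Import duty = 223773.45 × 5.1% = 11412.45
Buyer bears (A): 396.15 + 147.03 + 403.37 + 7990.43 + 56.24 + 900.87 + 94.20 + 1441.24 = 11429.53
Landed cost (A) = invoice 214780.23 + 11429.53 + duty 11412.45 = 237622.21
Supplier B (FOB):
CIF value = FOB price + freight + insurance = 196289.17 + 7990.43 + 56.24 = 204335.84
Import duty = 204335.84 × 5.1% = 10421.13
Buyer bears (B): 7990.43 + 56.24 + 900.87 + 94.20 + 1441.24 = 10482.98
Landed cost (B) = invoice 196289.17 + 10482.98 + duty 10421.13 = 217193.28
Difference = |237622.21 − 217193.28| = 20428.93

Supplier B is cheaper by EUR 20428.93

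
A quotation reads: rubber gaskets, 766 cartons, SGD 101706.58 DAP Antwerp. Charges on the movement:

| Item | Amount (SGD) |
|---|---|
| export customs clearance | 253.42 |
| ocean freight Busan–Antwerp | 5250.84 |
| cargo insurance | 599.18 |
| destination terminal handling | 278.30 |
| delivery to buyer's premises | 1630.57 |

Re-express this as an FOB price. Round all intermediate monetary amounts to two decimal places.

Not relevant to the conversion: export clearance — on the seller under both DAP and FOB; already in the DAP price and stays in the FOB price.
From DAP to FOB, the seller no longer bears: freight, insurance, destination terminal, delivery.
FOB price = 101706.58 − 5250.84 − 599.18 − 278.30 − 1630.57 = 93947.69

FOB price: SGD 93947.69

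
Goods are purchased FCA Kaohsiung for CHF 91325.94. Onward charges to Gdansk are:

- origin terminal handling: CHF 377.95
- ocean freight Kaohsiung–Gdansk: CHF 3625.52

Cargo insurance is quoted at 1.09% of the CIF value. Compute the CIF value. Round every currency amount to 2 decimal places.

Let C be the CIF value. C = FCA price + pre-shipment costs + freight + 1.09% × C
C − 1.09% × C = 91325.94 + 377.95 + 3625.52
0.9891 × C = 95329.41
C = 95329.41 / 0.9891 = 96379.95
Insurance premium = 1.09% × 96379.95 = 1050.54

CIF value: CHF 96379.95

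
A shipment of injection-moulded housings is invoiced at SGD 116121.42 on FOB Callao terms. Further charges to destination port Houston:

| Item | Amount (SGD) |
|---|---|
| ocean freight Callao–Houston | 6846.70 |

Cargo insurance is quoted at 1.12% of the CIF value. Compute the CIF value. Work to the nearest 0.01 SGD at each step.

Let C be the CIF value. C = FOB price + freight + 1.12% × C
C − 1.12% × C = 116121.42 + 6846.70
0.9888 × C = 122968.12
C = 122968.12 / 0.9888 = 124360.96
Insurance premium = 1.12% × 124360.96 = 1392.84

CIF value: SGD 124360.96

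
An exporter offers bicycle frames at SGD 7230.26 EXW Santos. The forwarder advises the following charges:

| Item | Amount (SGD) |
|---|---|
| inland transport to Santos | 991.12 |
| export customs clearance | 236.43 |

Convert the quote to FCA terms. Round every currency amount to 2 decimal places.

FCA price: SGD 8457.81

From EXW to FCA, the seller additionally bears: inland to port, export clearance.
FCA price = 7230.26 + 991.12 + 236.43 = 8457.81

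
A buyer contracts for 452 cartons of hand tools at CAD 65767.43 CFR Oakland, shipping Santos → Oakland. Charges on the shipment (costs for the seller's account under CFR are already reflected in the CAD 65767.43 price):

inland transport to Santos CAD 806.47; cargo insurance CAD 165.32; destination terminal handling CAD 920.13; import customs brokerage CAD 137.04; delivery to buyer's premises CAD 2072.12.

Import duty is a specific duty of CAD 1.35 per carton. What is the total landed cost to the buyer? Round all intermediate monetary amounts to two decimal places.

Total landed cost: CAD 69672.24

CFR: the seller pays costs through ocean freight to the destination port, but not insurance.
Already in the invoice (seller's account under CFR): inland to port — exclude.
CIF value = CFR price + insurance = 65767.43 + 165.32 = 65932.75
Import duty = 452 × 1.35 = 610.20
Buyer bears: insurance 165.32 + destination terminal 920.13 + brokerage 137.04 + delivery 2072.12 + duty 610.20 = 3904.81
Landed cost = invoice 65767.43 + 3904.81 = 69672.24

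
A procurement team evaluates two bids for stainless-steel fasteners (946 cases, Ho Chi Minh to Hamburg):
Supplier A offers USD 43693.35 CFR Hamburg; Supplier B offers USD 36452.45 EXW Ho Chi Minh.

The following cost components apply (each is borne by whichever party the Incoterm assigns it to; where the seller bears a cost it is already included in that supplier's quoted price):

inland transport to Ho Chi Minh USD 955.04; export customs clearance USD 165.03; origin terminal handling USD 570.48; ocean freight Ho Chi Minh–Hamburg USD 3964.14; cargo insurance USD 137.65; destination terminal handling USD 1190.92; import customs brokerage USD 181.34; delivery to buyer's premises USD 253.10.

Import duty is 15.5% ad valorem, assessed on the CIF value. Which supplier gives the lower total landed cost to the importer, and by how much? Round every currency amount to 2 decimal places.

Supplier B is cheaper by USD 1832.08

Supplier A (CFR):
CIF value = CFR price + insurance = 43693.35 + 137.65 = 43831.00
Import duty = 43831.00 × 15.5% = 6793.81
Buyer bears (A): 137.65 + 1190.92 + 181.34 + 253.10 = 1763.01
Landed cost (A) = invoice 43693.35 + 1763.01 + duty 6793.81 = 52250.17
Supplier B (EXW):
CIF value = EXW price + inland to port + export clearance + origin terminal + freight + insurance = 36452.45 + 955.04 + 165.03 + 570.48 + 3964.14 + 137.65 = 42244.79
Import duty = 42244.79 × 15.5% = 6547.94
Buyer bears (B): 955.04 + 165.03 + 570.48 + 3964.14 + 137.65 + 1190.92 + 181.34 + 253.10 = 7417.70
Landed cost (B) = invoice 36452.45 + 7417.70 + duty 6547.94 = 50418.09
Difference = |52250.17 − 50418.09| = 1832.08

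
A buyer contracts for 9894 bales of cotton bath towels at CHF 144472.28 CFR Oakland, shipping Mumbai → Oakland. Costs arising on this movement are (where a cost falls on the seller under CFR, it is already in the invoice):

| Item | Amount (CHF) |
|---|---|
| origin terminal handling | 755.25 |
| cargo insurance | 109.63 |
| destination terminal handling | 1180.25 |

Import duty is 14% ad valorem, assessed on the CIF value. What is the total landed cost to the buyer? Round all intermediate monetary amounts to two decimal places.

CFR: the seller pays costs through ocean freight to the destination port, but not insurance.
Already in the invoice (seller's account under CFR): origin terminal — exclude.
CIF value = CFR price + insurance = 144472.28 + 109.63 = 144581.91
Import duty = 144581.91 × 14% = 20241.47
Buyer bears: insurance 109.63 + destination terminal 1180.25 + duty 20241.47 = 21531.35
Landed cost = invoice 144472.28 + 21531.35 = 166003.63

Total landed cost: CHF 166003.63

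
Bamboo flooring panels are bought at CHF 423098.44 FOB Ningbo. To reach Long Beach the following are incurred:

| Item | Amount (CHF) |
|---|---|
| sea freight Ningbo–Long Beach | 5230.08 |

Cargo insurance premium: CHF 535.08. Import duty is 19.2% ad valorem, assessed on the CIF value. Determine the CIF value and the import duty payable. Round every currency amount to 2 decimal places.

CIF value: CHF 428863.60; import duty: CHF 82341.81

CIF = FOB price + freight + insurance
CIF = 423098.44 + 5230.08 + 535.08 = 428863.60
Import duty = 428863.60 × 19.2% = 82341.81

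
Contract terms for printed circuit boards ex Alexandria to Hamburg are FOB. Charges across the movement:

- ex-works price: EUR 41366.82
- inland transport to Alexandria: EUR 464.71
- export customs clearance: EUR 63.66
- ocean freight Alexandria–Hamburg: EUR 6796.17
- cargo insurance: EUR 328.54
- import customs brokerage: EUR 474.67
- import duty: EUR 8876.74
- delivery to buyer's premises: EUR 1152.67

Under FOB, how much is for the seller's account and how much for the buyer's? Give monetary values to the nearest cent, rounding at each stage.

Seller: EUR 41895.19; buyer: EUR 17628.79

FOB: the seller bears costs until goods are on board at the origin port; the buyer bears freight, insurance and all costs thereafter.
Seller's account: goods 41366.82 + inland to port 464.71 + export clearance 63.66 = 41895.19
Buyer's account: freight 6796.17 + insurance 328.54 + brokerage 474.67 + duty 8876.74 + delivery 1152.67 = 17628.79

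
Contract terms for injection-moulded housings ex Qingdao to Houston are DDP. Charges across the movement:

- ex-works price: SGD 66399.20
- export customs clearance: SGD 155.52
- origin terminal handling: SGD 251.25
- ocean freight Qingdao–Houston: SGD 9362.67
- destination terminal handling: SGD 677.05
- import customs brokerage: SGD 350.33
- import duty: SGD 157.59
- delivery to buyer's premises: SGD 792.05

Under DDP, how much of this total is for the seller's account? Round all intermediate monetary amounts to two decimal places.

DDP: the seller bears all costs including import duty.
Seller's account: goods 66399.20 + export clearance 155.52 + origin terminal 251.25 + freight 9362.67 + destination terminal 677.05 + brokerage 350.33 + duty 157.59 + delivery 792.05 = 78145.66
Buyer's account: 0.00

Seller's account: SGD 78145.66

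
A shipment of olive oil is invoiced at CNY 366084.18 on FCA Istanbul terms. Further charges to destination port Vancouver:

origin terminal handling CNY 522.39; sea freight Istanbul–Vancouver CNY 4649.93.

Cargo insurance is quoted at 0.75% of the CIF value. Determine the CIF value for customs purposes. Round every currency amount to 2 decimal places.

Let C be the CIF value. C = FCA price + pre-shipment costs + freight + 0.75% × C
C − 0.75% × C = 366084.18 + 522.39 + 4649.93
0.9925 × C = 371256.50
C = 371256.50 / 0.9925 = 374061.96
Insurance premium = 0.75% × 374061.96 = 2805.46

CIF value: CNY 374061.96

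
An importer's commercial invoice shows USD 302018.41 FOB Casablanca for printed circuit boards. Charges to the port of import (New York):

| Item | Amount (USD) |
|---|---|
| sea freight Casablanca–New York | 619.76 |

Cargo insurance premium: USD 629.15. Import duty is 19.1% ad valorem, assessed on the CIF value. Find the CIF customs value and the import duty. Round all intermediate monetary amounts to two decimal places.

CIF value: USD 303267.32; import duty: USD 57924.06

CIF = FOB price + freight + insurance
CIF = 302018.41 + 619.76 + 629.15 = 303267.32
Import duty = 303267.32 × 19.1% = 57924.06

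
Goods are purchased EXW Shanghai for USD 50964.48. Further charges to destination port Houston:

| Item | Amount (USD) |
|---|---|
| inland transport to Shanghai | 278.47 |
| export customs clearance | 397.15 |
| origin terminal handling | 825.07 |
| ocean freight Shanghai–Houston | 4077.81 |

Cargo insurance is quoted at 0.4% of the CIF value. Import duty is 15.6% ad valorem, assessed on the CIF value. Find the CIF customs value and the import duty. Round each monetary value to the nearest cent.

Let C be the CIF value. C = EXW price + pre-shipment costs + freight + 0.4% × C
C − 0.4% × C = 50964.48 + 278.47 + 397.15 + 825.07 + 4077.81
0.996 × C = 56542.98
C = 56542.98 / 0.996 = 56770.06
Insurance premium = 0.4% × 56770.06 = 227.08
Import duty = 56770.06 × 15.6% = 8856.13

CIF value: USD 56770.06; import duty: USD 8856.13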